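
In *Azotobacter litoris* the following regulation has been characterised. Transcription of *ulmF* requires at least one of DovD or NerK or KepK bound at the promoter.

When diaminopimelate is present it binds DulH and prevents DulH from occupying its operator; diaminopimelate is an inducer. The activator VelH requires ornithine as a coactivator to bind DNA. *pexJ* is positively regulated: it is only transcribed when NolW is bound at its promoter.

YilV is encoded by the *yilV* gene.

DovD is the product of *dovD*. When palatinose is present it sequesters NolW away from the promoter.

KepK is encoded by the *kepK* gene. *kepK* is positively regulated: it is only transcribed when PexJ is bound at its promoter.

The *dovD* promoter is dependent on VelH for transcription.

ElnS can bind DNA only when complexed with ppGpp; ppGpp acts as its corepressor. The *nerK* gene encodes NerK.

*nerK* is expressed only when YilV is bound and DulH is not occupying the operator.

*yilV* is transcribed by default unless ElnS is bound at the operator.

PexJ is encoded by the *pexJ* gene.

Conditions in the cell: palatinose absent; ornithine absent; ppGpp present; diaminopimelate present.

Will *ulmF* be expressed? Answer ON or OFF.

Ornithine is absent, so VelH is inactive.
Required activator VelH is absent, so *dovD* is not transcribed.
So DovD is not produced.
ppGpp is present, so ElnS is active.
With repressor ElnS bound, *yilV* is not transcribed.
So YilV is not produced.
Diaminopimelate is present, so DulH is inactive.
Required activator YilV is absent, so *nerK* is not transcribed.
So NerK is not produced.
Palatinose is absent, so NolW is active.
No repressor is bound and NolW is active, so *pexJ* is transcribed.
So PexJ is produced and active.
No repressor is bound and PexJ is active, so *kepK* is transcribed.
So KepK is produced and active.
Activator KepK is present, so *ulmF* is transcribed.

ON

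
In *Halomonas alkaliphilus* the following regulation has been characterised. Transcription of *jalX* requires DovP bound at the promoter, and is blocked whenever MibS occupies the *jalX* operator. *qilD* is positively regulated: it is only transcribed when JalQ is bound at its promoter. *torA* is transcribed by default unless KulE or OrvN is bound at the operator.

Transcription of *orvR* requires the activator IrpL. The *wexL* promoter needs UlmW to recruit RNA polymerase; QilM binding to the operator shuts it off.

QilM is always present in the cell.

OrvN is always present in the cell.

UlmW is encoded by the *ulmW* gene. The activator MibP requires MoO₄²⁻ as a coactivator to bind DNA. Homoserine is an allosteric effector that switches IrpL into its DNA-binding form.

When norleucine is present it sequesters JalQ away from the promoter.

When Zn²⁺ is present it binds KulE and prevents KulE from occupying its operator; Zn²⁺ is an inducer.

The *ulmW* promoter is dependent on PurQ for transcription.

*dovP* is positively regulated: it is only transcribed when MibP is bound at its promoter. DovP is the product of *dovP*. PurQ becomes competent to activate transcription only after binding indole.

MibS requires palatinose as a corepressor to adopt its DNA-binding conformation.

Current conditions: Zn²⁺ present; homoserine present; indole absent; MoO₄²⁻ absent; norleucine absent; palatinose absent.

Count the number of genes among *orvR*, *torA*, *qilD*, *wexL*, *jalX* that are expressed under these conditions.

2

Homoserine is present, so IrpL is active.
No repressor is bound and IrpL is active, so *orvR* is transcribed.
→ *orvR* is ON.
Zn²⁺ is present, so KulE is inactive.
OrvN is produced constitutively and is active.
With repressor OrvN bound, *torA* is not transcribed.
→ *torA* is OFF.
Norleucine is absent, so JalQ is active.
No repressor is bound and JalQ is active, so *qilD* is transcribed.
→ *qilD* is ON.
Indole is absent, so PurQ is inactive.
Required activator PurQ is absent, so *ulmW* is not transcribed.
So UlmW is not produced.
QilM is produced constitutively and is active.
With repressor QilM bound, *wexL* is not transcribed.
→ *wexL* is OFF.
MoO₄²⁻ is absent, so MibP is inactive.
Required activator MibP is absent, so *dovP* is not transcribed.
So DovP is not produced.
Palatinose is absent, so MibS is inactive.
Required activator DovP is absent, so *jalX* is not transcribed.
→ *jalX* is OFF.
2 of the 5 genes are transcribed.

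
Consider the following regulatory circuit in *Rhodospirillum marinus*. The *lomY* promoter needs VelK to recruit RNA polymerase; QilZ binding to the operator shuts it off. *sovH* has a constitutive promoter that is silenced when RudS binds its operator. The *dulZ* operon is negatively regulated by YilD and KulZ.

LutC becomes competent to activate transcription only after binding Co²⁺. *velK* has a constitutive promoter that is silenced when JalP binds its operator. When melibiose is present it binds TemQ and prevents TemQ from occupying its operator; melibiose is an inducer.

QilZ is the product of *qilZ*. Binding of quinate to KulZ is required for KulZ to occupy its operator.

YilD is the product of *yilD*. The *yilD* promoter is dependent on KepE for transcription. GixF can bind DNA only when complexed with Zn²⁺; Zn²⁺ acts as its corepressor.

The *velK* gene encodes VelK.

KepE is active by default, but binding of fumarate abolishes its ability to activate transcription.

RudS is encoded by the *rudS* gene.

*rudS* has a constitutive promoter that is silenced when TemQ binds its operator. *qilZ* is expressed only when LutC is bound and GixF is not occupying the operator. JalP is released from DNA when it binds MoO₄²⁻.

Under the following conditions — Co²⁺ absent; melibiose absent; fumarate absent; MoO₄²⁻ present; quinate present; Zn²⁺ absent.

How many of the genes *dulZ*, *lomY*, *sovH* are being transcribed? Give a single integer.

Fumarate is absent, so KepE is active.
No repressor is bound and KepE is active, so *yilD* is transcribed.
So YilD is produced and active.
Quinate is present, so KulZ is active.
With repressor YilD bound, *dulZ* is not transcribed.
→ *dulZ* is OFF.
Co²⁺ is absent, so LutC is inactive.
Zn²⁺ is absent, so GixF is inactive.
Required activator LutC is absent, so *qilZ* is not transcribed.
So QilZ is not produced.
MoO₄²⁻ is present, so JalP is inactive.
With no repressor bound, *velK* is transcribed.
So VelK is produced and active.
No repressor is bound and VelK is active, so *lomY* is transcribed.
→ *lomY* is ON.
Melibiose is absent, so TemQ is active.
With repressor TemQ bound, *rudS* is not transcribed.
So RudS is not produced.
With no repressor bound, *sovH* is transcribed.
→ *sovH* is ON.
2 of the 3 genes are transcribed.

2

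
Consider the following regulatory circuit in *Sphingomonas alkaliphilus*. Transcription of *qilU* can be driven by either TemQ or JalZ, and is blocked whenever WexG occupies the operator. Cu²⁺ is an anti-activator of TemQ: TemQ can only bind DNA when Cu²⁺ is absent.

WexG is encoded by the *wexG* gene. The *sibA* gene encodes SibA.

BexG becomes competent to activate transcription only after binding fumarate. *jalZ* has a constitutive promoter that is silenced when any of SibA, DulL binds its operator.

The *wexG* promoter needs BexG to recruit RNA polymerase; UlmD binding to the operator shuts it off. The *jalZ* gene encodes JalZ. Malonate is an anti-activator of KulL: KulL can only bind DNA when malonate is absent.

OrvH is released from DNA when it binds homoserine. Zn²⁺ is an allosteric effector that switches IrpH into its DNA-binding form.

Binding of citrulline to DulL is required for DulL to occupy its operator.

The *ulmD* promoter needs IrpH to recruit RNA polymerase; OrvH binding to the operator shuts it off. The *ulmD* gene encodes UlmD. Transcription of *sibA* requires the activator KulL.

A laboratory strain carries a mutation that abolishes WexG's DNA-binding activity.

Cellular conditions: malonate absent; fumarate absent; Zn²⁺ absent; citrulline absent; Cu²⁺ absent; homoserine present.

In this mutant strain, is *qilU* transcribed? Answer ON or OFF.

ON

Cu²⁺ is absent, so TemQ is active.
Malonate is absent, so KulL is active.
No repressor is bound and KulL is active, so *sibA* is transcribed.
So SibA is produced and active.
Citrulline is absent, so DulL is inactive.
With repressor SibA bound, *jalZ* is not transcribed.
So JalZ is not produced.
WexG is non-functional in this strain, so it has no effect.
Activator TemQ is present, so *qilU* is transcribed.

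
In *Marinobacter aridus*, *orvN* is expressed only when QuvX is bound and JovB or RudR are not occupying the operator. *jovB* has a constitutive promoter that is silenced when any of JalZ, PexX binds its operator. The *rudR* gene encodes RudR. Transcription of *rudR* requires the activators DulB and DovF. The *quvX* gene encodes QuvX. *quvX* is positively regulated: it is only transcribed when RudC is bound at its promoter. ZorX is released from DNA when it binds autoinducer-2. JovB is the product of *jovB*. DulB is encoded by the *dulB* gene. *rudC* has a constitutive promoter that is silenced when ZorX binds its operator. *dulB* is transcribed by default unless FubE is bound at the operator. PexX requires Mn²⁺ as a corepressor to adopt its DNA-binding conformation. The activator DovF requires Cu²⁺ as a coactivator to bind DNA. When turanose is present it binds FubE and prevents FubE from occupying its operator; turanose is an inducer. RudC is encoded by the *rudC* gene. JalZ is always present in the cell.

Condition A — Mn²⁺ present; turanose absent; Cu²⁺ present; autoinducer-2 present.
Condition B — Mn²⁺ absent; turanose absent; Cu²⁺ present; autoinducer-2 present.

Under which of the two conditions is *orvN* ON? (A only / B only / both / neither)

Condition A:
JalZ is produced constitutively and is active.
Mn²⁺ is present, so PexX is active.
With repressor JalZ bound, *jovB* is not transcribed.
So JovB is not produced.
Turanose is absent, so FubE is active.
With repressor FubE bound, *dulB* is not transcribed.
So DulB is not produced.
Cu²⁺ is present, so DovF is active.
Required activator DulB is absent, so *rudR* is not transcribed.
So RudR is not produced.
Autoinducer-2 is present, so ZorX is inactive.
With no repressor bound, *rudC* is transcribed.
So RudC is produced and active.
No repressor is bound and RudC is active, so *quvX* is transcribed.
So QuvX is produced and active.
No repressor is bound and QuvX is active, so *orvN* is transcribed.
→ *orvN* is ON in A.
Condition B:
JalZ is produced constitutively and is active.
Mn²⁺ is absent, so PexX is inactive.
With repressor JalZ bound, *jovB* is not transcribed.
So JovB is not produced.
Turanose is absent, so FubE is active.
With repressor FubE bound, *dulB* is not transcribed.
So DulB is not produced.
Cu²⁺ is present, so DovF is active.
Required activator DulB is absent, so *rudR* is not transcribed.
So RudR is not produced.
Autoinducer-2 is present, so ZorX is inactive.
With no repressor bound, *rudC* is transcribed.
So RudC is produced and active.
No repressor is bound and RudC is active, so *quvX* is transcribed.
So QuvX is produced and active.
No repressor is bound and QuvX is active, so *orvN* is transcribed.
→ *orvN* is ON in B.

both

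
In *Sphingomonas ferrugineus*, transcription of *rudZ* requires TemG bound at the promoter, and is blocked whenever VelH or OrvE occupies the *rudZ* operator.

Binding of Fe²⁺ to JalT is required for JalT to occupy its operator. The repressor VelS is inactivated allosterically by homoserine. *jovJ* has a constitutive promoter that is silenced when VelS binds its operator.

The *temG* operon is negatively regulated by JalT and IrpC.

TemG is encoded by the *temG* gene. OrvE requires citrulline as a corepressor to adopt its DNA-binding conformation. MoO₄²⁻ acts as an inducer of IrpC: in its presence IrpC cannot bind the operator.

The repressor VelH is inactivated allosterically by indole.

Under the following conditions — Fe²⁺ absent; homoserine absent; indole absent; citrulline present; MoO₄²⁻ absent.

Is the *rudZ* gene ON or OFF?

Indole is absent, so VelH is active.
Citrulline is present, so OrvE is active.
Fe²⁺ is absent, so JalT is inactive.
MoO₄²⁻ is absent, so IrpC is active.
With repressor IrpC bound, *temG* is not transcribed.
So TemG is not produced.
With repressor VelH bound, *rudZ* is not transcribed.

OFF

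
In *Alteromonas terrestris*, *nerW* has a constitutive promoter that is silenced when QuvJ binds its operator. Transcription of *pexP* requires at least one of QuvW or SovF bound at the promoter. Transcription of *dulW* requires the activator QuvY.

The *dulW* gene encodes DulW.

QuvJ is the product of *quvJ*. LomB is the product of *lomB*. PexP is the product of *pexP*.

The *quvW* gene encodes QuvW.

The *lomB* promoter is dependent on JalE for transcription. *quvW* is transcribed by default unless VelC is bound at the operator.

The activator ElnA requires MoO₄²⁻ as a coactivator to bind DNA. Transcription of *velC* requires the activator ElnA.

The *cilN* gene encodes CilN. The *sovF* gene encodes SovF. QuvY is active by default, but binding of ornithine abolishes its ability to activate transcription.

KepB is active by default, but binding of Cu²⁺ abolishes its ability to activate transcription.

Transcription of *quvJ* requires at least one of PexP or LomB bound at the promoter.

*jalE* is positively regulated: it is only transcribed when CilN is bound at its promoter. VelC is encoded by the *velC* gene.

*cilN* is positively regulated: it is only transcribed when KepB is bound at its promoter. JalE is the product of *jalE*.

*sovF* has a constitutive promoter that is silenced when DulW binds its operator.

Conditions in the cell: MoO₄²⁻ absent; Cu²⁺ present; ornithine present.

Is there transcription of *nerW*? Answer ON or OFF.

OFF

MoO₄²⁻ is absent, so ElnA is inactive.
Required activator ElnA is absent, so *velC* is not transcribed.
So VelC is not produced.
With no repressor bound, *quvW* is transcribed.
So QuvW is produced and active.
Ornithine is present, so QuvY is inactive.
Required activator QuvY is absent, so *dulW* is not transcribed.
So DulW is not produced.
With no repressor bound, *sovF* is transcribed.
So SovF is produced and active.
Activator QuvW is present, so *pexP* is transcribed.
So PexP is produced and active.
Cu²⁺ is present, so KepB is inactive.
Required activator KepB is absent, so *cilN* is not transcribed.
So CilN is not produced.
Required activator CilN is absent, so *jalE* is not transcribed.
So JalE is not produced.
Required activator JalE is absent, so *lomB* is not transcribed.
So LomB is not produced.
Activator PexP is present, so *quvJ* is transcribed.
So QuvJ is produced and active.
With repressor QuvJ bound, *nerW* is not transcribed.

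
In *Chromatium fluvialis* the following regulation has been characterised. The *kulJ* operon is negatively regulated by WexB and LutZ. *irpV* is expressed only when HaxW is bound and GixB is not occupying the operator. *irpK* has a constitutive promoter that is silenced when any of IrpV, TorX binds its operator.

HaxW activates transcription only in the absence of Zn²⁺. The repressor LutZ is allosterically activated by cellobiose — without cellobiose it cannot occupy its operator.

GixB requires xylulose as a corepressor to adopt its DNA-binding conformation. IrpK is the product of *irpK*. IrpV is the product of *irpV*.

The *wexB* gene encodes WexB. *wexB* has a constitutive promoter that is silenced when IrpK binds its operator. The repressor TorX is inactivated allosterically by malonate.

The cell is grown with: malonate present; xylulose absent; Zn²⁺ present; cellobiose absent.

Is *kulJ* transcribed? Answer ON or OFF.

Zn²⁺ is present, so HaxW is inactive.
Xylulose is absent, so GixB is inactive.
Required activator HaxW is absent, so *irpV* is not transcribed.
So IrpV is not produced.
Malonate is present, so TorX is inactive.
With no repressor bound, *irpK* is transcribed.
So IrpK is produced and active.
With repressor IrpK bound, *wexB* is not transcribed.
So WexB is not produced.
Cellobiose is absent, so LutZ is inactive.
With no repressor bound, *kulJ* is transcribed.

ON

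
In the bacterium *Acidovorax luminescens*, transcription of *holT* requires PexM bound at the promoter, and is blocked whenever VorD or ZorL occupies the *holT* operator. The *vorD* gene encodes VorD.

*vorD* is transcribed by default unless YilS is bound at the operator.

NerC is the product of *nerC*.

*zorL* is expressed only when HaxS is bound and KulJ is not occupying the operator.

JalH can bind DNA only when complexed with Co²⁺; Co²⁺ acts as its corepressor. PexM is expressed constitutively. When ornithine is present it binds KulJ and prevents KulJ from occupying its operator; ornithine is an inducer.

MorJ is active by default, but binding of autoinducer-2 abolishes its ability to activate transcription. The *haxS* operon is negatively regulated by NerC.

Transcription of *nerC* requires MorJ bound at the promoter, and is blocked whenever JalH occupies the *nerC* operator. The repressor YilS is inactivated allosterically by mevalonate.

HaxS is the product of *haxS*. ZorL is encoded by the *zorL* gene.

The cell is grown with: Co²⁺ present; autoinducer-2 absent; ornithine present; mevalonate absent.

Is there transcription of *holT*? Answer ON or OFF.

OFF

Mevalonate is absent, so YilS is active.
With repressor YilS bound, *vorD* is not transcribed.
So VorD is not produced.
PexM is produced constitutively and is active.
Ornithine is present, so KulJ is inactive.
Co²⁺ is present, so JalH is active.
Autoinducer-2 is absent, so MorJ is active.
With repressor JalH bound, *nerC* is not transcribed.
So NerC is not produced.
With no repressor bound, *haxS* is transcribed.
So HaxS is produced and active.
No repressor is bound and HaxS is active, so *zorL* is transcribed.
So ZorL is produced and active.
With repressor ZorL bound, *holT* is not transcribed.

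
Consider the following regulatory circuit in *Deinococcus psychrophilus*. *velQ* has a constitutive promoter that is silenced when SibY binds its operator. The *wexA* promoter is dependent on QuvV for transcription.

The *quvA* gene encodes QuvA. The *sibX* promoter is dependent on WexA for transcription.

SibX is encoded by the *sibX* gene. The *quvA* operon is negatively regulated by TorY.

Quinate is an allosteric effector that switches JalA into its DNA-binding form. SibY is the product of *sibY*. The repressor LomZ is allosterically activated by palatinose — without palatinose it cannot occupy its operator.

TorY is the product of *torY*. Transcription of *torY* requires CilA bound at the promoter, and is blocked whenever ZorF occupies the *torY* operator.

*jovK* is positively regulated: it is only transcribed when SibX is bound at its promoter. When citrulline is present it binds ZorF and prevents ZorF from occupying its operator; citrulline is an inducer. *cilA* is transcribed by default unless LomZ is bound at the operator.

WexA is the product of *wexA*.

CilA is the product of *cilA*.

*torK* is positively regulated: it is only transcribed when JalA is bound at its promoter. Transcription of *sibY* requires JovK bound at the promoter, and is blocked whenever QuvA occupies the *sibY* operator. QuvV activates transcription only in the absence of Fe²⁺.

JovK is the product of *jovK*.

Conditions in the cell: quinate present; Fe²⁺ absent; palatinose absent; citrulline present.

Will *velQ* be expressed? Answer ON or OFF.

OFF

Fe²⁺ is absent, so QuvV is active.
No repressor is bound and QuvV is active, so *wexA* is transcribed.
So WexA is produced and active.
No repressor is bound and WexA is active, so *sibX* is transcribed.
So SibX is produced and active.
No repressor is bound and SibX is active, so *jovK* is transcribed.
So JovK is produced and active.
Citrulline is present, so ZorF is inactive.
Palatinose is absent, so LomZ is inactive.
With no repressor bound, *cilA* is transcribed.
So CilA is produced and active.
No repressor is bound and CilA is active, so *torY* is transcribed.
So TorY is produced and active.
With repressor TorY bound, *quvA* is not transcribed.
So QuvA is not produced.
No repressor is bound and JovK is active, so *sibY* is transcribed.
So SibY is produced and active.
With repressor SibY bound, *velQ* is not transcribed.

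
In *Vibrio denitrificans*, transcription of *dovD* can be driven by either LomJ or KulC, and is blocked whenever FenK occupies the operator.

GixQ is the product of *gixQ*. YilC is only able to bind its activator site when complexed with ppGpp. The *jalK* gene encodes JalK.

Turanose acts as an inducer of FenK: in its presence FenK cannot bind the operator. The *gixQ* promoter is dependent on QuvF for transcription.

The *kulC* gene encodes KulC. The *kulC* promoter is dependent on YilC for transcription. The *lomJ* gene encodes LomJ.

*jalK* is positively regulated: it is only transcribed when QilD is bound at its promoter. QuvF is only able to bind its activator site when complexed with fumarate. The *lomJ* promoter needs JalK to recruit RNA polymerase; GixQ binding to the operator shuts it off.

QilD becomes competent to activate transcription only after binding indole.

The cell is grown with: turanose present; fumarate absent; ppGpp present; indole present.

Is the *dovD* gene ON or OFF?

ON

Fumarate is absent, so QuvF is inactive.
Required activator QuvF is absent, so *gixQ* is not transcribed.
So GixQ is not produced.
Indole is present, so QilD is active.
No repressor is bound and QilD is active, so *jalK* is transcribed.
So JalK is produced and active.
No repressor is bound and JalK is active, so *lomJ* is transcribed.
So LomJ is produced and active.
ppGpp is present, so YilC is active.
No repressor is bound and YilC is active, so *kulC* is transcribed.
So KulC is produced and active.
Turanose is present, so FenK is inactive.
Activator LomJ is present, so *dovD* is transcribed.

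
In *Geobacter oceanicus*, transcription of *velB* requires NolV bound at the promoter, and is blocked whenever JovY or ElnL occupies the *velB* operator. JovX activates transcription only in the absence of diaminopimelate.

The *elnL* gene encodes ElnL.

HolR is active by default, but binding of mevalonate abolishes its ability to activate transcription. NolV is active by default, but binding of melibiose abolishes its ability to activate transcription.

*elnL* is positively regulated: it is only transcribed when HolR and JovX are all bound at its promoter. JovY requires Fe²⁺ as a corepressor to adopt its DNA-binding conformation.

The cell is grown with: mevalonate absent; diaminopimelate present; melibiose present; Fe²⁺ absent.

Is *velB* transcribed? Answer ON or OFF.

Fe²⁺ is absent, so JovY is inactive.
Mevalonate is absent, so HolR is active.
Diaminopimelate is present, so JovX is inactive.
Required activator JovX is absent, so *elnL* is not transcribed.
So ElnL is not produced.
Melibiose is present, so NolV is inactive.
Required activator NolV is absent, so *velB* is not transcribed.

OFF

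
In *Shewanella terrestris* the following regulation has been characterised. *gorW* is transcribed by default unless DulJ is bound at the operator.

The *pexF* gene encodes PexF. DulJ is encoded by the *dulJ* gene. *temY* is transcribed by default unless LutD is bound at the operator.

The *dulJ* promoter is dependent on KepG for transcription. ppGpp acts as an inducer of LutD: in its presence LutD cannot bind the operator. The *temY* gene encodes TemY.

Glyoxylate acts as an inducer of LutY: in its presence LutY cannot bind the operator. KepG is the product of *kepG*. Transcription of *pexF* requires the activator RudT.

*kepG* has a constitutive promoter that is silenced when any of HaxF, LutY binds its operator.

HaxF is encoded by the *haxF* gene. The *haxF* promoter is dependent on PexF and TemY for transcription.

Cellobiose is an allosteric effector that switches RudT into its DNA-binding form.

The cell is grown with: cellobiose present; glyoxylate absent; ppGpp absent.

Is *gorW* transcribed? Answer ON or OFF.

ON

Cellobiose is present, so RudT is active.
No repressor is bound and RudT is active, so *pexF* is transcribed.
So PexF is produced and active.
ppGpp is absent, so LutD is active.
With repressor LutD bound, *temY* is not transcribed.
So TemY is not produced.
Required activator TemY is absent, so *haxF* is not transcribed.
So HaxF is not produced.
Glyoxylate is absent, so LutY is active.
With repressor LutY bound, *kepG* is not transcribed.
So KepG is not produced.
Required activator KepG is absent, so *dulJ* is not transcribed.
So DulJ is not produced.
With no repressor bound, *gorW* is transcribed.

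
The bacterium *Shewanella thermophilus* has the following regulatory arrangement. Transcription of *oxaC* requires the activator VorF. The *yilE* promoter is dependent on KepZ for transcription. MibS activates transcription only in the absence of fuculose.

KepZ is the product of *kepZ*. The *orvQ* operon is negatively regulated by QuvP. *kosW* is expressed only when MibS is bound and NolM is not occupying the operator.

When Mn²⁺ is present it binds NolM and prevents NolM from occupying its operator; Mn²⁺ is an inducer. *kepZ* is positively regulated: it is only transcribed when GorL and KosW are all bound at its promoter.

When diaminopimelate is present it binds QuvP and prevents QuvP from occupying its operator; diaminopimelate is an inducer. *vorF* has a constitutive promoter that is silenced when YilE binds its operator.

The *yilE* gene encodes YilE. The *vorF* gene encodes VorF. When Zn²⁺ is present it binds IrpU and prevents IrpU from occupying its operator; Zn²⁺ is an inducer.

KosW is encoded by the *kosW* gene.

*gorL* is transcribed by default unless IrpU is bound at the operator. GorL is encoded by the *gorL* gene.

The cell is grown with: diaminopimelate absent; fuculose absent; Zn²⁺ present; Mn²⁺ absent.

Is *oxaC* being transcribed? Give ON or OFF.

Zn²⁺ is present, so IrpU is inactive.
With no repressor bound, *gorL* is transcribed.
So GorL is produced and active.
Mn²⁺ is absent, so NolM is active.
Fuculose is absent, so MibS is active.
With repressor NolM bound, *kosW* is not transcribed.
So KosW is not produced.
Required activator KosW is absent, so *kepZ* is not transcribed.
So KepZ is not produced.
Required activator KepZ is absent, so *yilE* is not transcribed.
So YilE is not produced.
With no repressor bound, *vorF* is transcribed.
So VorF is produced and active.
No repressor is bound and VorF is active, so *oxaC* is transcribed.

ON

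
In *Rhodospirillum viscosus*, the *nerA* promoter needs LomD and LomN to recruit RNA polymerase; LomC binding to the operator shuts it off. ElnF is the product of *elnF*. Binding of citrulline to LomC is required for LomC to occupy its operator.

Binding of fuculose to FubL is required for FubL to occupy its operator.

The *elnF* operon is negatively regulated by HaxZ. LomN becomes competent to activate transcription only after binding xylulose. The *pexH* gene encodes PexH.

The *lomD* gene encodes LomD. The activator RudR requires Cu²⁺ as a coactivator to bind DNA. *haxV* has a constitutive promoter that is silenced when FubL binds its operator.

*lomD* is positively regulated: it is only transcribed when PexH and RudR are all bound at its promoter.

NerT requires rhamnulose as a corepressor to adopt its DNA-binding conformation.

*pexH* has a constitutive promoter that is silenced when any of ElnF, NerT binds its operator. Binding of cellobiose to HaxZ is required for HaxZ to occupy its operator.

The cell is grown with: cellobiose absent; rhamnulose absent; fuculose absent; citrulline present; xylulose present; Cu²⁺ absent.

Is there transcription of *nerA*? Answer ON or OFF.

OFF

Citrulline is present, so LomC is active.
Cellobiose is absent, so HaxZ is inactive.
With no repressor bound, *elnF* is transcribed.
So ElnF is produced and active.
Rhamnulose is absent, so NerT is inactive.
With repressor ElnF bound, *pexH* is not transcribed.
So PexH is not produced.
Cu²⁺ is absent, so RudR is inactive.
Required activator PexH is absent, so *lomD* is not transcribed.
So LomD is not produced.
Xylulose is present, so LomN is active.
With repressor LomC bound, *nerA* is not transcribed.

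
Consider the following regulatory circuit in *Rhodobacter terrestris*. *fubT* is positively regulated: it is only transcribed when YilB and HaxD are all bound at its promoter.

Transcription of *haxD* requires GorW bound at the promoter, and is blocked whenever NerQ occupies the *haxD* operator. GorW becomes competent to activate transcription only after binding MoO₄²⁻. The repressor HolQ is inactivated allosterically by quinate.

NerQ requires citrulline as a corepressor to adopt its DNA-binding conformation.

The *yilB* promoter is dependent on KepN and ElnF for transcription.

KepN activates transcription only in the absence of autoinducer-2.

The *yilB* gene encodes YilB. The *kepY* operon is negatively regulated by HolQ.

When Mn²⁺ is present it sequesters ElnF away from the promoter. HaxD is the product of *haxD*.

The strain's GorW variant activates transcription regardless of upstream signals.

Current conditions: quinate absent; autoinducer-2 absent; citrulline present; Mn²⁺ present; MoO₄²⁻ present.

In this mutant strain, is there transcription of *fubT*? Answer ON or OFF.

OFF

Autoinducer-2 is absent, so KepN is active.
Mn²⁺ is present, so ElnF is inactive.
Required activator ElnF is absent, so *yilB* is not transcribed.
So YilB is not produced.
GorW is constitutively active in this strain.
Citrulline is present, so NerQ is active.
With repressor NerQ bound, *haxD* is not transcribed.
So HaxD is not produced.
Required activator YilB is absent, so *fubT* is not transcribed.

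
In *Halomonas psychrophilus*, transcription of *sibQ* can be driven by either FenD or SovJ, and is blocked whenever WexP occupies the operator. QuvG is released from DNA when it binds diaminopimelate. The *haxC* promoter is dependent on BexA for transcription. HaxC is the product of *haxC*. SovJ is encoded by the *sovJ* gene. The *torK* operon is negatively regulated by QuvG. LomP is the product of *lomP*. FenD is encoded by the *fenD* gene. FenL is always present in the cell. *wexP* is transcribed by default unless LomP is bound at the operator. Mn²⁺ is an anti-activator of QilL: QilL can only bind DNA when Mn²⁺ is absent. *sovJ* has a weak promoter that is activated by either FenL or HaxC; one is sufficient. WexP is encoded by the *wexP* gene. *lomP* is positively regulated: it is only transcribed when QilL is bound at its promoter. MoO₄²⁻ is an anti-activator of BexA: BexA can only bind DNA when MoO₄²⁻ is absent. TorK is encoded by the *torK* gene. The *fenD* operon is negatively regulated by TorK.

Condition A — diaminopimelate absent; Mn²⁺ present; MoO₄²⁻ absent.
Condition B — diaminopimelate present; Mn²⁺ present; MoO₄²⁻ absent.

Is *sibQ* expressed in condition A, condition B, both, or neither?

neither

Condition A:
Diaminopimelate is absent, so QuvG is active.
With repressor QuvG bound, *torK* is not transcribed.
So TorK is not produced.
With no repressor bound, *fenD* is transcribed.
So FenD is produced and active.
Mn²⁺ is present, so QilL is inactive.
Required activator QilL is absent, so *lomP* is not transcribed.
So LomP is not produced.
With no repressor bound, *wexP* is transcribed.
So WexP is produced and active.
FenL is produced constitutively and is active.
MoO₄²⁻ is absent, so BexA is active.
No repressor is bound and BexA is active, so *haxC* is transcribed.
So HaxC is produced and active.
Activator FenL is present, so *sovJ* is transcribed.
So SovJ is produced and active.
With repressor WexP bound, *sibQ* is not transcribed.
→ *sibQ* is OFF in A.
Condition B:
Diaminopimelate is present, so QuvG is inactive.
With no repressor bound, *torK* is transcribed.
So TorK is produced and active.
With repressor TorK bound, *fenD* is not transcribed.
So FenD is not produced.
Mn²⁺ is present, so QilL is inactive.
Required activator QilL is absent, so *lomP* is not transcribed.
So LomP is not produced.
With no repressor bound, *wexP* is transcribed.
So WexP is produced and active.
FenL is produced constitutively and is active.
MoO₄²⁻ is absent, so BexA is active.
No repressor is bound and BexA is active, so *haxC* is transcribed.
So HaxC is produced and active.
Activator FenL is present, so *sovJ* is transcribed.
So SovJ is produced and active.
With repressor WexP bound, *sibQ* is not transcribed.
→ *sibQ* is OFF in B.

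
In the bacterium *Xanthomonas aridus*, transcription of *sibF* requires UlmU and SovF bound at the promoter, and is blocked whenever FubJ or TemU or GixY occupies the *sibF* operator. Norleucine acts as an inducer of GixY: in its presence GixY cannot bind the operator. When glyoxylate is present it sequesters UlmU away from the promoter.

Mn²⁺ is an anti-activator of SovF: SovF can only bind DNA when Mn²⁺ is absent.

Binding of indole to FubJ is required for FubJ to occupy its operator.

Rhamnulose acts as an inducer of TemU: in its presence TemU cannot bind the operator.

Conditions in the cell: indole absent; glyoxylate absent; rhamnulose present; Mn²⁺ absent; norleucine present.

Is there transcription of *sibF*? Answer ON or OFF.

ON

Indole is absent, so FubJ is inactive.
Glyoxylate is absent, so UlmU is active.
Rhamnulose is present, so TemU is inactive.
Mn²⁺ is absent, so SovF is active.
Norleucine is present, so GixY is inactive.
No repressor is bound and UlmU and SovF are active, so *sibF* is transcribed.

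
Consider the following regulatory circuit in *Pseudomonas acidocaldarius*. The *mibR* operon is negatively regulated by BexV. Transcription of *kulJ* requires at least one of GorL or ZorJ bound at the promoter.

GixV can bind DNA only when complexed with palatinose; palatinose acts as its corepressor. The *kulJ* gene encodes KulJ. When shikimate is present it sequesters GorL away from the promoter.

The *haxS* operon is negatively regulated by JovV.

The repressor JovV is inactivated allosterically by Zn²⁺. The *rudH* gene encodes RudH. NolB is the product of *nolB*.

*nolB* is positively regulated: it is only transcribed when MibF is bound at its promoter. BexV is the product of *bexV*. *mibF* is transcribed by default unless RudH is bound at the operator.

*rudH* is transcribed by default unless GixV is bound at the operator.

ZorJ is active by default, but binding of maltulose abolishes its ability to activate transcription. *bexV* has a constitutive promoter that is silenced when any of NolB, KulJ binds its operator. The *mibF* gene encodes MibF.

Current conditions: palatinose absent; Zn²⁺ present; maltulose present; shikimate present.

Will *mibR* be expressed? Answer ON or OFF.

OFF

Palatinose is absent, so GixV is inactive.
With no repressor bound, *rudH* is transcribed.
So RudH is produced and active.
With repressor RudH bound, *mibF* is not transcribed.
So MibF is not produced.
Required activator MibF is absent, so *nolB* is not transcribed.
So NolB is not produced.
Shikimate is present, so GorL is inactive.
Maltulose is present, so ZorJ is inactive.
No activator is available at the *kulJ* promoter, so *kulJ* is not transcribed.
So KulJ is not produced.
With no repressor bound, *bexV* is transcribed.
So BexV is produced and active.
With repressor BexV bound, *mibR* is not transcribed.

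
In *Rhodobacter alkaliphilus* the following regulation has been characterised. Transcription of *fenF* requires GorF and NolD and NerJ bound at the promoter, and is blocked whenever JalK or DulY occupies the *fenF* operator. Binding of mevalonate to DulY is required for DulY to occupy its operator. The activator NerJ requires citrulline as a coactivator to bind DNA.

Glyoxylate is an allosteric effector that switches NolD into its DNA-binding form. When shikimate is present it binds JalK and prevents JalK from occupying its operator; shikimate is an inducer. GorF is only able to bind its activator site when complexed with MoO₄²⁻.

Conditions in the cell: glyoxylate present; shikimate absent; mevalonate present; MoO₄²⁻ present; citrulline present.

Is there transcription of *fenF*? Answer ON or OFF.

OFF

MoO₄²⁻ is present, so GorF is active.
Shikimate is absent, so JalK is active.
Mevalonate is present, so DulY is active.
Glyoxylate is present, so NolD is active.
Citrulline is present, so NerJ is active.
With repressor JalK bound, *fenF* is not transcribed.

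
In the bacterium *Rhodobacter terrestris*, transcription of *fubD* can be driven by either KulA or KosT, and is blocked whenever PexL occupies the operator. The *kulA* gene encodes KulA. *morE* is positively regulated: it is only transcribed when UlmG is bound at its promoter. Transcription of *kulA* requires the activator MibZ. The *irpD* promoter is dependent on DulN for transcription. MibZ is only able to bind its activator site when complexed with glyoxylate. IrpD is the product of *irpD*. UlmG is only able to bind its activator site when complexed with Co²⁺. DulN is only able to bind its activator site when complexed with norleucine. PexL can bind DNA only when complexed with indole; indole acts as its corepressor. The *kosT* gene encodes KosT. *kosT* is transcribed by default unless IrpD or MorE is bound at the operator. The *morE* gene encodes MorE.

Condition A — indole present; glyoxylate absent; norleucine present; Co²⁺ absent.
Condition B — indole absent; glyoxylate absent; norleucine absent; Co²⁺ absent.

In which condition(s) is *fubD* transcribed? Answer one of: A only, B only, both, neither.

Condition A:
Indole is present, so PexL is active.
Glyoxylate is absent, so MibZ is inactive.
Required activator MibZ is absent, so *kulA* is not transcribed.
So KulA is not produced.
Norleucine is present, so DulN is active.
No repressor is bound and DulN is active, so *irpD* is transcribed.
So IrpD is produced and active.
Co²⁺ is absent, so UlmG is inactive.
Required activator UlmG is absent, so *morE* is not transcribed.
So MorE is not produced.
With repressor IrpD bound, *kosT* is not transcribed.
So KosT is not produced.
With repressor PexL bound, *fubD* is not transcribed.
→ *fubD* is OFF in A.
Condition B:
Indole is absent, so PexL is inactive.
Glyoxylate is absent, so MibZ is inactive.
Required activator MibZ is absent, so *kulA* is not transcribed.
So KulA is not produced.
Norleucine is absent, so DulN is inactive.
Required activator DulN is absent, so *irpD* is not transcribed.
So IrpD is not produced.
Co²⁺ is absent, so UlmG is inactive.
Required activator UlmG is absent, so *morE* is not transcribed.
So MorE is not produced.
With no repressor bound, *kosT* is transcribed.
So KosT is produced and active.
Activator KosT is present, so *fubD* is transcribed.
→ *fubD* is ON in B.

B only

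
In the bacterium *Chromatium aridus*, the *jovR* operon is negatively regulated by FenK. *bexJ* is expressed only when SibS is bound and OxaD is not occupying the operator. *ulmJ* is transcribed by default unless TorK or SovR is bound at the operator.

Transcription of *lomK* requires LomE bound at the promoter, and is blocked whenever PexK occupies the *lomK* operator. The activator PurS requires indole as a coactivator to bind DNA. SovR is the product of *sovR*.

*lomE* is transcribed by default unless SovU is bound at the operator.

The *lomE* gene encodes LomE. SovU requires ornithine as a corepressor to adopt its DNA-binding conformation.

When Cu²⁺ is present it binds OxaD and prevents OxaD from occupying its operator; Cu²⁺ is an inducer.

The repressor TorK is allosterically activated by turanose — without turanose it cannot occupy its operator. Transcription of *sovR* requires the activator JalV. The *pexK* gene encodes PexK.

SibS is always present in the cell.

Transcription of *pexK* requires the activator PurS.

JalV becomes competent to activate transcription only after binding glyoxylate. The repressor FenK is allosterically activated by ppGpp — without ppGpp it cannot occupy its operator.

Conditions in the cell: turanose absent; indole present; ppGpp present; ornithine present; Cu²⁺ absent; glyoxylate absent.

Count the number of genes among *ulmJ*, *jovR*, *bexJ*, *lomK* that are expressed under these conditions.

1

Turanose is absent, so TorK is inactive.
Glyoxylate is absent, so JalV is inactive.
Required activator JalV is absent, so *sovR* is not transcribed.
So SovR is not produced.
With no repressor bound, *ulmJ* is transcribed.
→ *ulmJ* is ON.
ppGpp is present, so FenK is active.
With repressor FenK bound, *jovR* is not transcribed.
→ *jovR* is OFF.
SibS is produced constitutively and is active.
Cu²⁺ is absent, so OxaD is active.
With repressor OxaD bound, *bexJ* is not transcribed.
→ *bexJ* is OFF.
Indole is present, so PurS is active.
No repressor is bound and PurS is active, so *pexK* is transcribed.
So PexK is produced and active.
Ornithine is present, so SovU is active.
With repressor SovU bound, *lomE* is not transcribed.
So LomE is not produced.
With repressor PexK bound, *lomK* is not transcribed.
→ *lomK* is OFF.
1 of the 4 genes is transcribed.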